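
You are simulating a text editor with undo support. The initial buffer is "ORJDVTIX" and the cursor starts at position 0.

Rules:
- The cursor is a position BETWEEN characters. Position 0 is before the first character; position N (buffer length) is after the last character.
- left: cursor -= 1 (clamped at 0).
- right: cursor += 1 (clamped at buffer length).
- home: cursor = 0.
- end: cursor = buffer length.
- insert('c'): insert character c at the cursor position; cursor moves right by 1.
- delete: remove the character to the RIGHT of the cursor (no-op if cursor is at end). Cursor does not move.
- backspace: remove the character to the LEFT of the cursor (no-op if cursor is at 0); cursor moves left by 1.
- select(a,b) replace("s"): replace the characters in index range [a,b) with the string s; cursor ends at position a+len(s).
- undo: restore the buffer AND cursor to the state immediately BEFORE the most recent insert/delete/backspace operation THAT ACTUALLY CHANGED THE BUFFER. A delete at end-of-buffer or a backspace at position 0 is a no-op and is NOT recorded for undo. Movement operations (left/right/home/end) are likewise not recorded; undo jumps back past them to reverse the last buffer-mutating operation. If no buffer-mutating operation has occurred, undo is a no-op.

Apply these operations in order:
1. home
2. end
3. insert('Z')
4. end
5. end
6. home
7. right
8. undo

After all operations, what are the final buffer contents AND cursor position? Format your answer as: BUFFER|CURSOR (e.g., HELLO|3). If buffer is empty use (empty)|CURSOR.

Answer: ORJDVTIX|8

Derivation:
After op 1 (home): buf='ORJDVTIX' cursor=0
After op 2 (end): buf='ORJDVTIX' cursor=8
After op 3 (insert('Z')): buf='ORJDVTIXZ' cursor=9
After op 4 (end): buf='ORJDVTIXZ' cursor=9
After op 5 (end): buf='ORJDVTIXZ' cursor=9
After op 6 (home): buf='ORJDVTIXZ' cursor=0
After op 7 (right): buf='ORJDVTIXZ' cursor=1
After op 8 (undo): buf='ORJDVTIX' cursor=8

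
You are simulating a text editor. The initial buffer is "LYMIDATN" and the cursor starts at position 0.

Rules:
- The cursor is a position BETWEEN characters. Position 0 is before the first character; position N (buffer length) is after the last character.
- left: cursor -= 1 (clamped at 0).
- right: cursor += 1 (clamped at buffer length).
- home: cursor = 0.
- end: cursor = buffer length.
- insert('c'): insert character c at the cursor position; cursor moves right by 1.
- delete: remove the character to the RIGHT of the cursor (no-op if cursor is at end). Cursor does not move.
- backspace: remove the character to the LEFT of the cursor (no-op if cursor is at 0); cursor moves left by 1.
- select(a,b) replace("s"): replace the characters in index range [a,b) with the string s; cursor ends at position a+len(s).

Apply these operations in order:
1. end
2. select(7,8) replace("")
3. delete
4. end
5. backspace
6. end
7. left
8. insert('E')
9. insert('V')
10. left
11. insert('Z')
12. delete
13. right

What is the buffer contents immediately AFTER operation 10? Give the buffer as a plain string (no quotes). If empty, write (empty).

After op 1 (end): buf='LYMIDATN' cursor=8
After op 2 (select(7,8) replace("")): buf='LYMIDAT' cursor=7
After op 3 (delete): buf='LYMIDAT' cursor=7
After op 4 (end): buf='LYMIDAT' cursor=7
After op 5 (backspace): buf='LYMIDA' cursor=6
After op 6 (end): buf='LYMIDA' cursor=6
After op 7 (left): buf='LYMIDA' cursor=5
After op 8 (insert('E')): buf='LYMIDEA' cursor=6
After op 9 (insert('V')): buf='LYMIDEVA' cursor=7
After op 10 (left): buf='LYMIDEVA' cursor=6

Answer: LYMIDEVA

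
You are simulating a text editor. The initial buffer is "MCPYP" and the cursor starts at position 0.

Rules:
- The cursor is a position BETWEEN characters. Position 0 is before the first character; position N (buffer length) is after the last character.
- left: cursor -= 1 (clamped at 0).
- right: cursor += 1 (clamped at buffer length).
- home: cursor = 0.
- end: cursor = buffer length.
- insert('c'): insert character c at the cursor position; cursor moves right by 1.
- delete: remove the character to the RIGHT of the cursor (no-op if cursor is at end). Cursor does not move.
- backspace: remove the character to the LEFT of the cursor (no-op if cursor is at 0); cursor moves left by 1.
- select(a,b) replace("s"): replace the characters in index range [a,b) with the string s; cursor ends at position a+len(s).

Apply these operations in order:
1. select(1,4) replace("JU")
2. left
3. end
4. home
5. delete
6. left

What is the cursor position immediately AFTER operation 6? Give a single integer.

After op 1 (select(1,4) replace("JU")): buf='MJUP' cursor=3
After op 2 (left): buf='MJUP' cursor=2
After op 3 (end): buf='MJUP' cursor=4
After op 4 (home): buf='MJUP' cursor=0
After op 5 (delete): buf='JUP' cursor=0
After op 6 (left): buf='JUP' cursor=0

Answer: 0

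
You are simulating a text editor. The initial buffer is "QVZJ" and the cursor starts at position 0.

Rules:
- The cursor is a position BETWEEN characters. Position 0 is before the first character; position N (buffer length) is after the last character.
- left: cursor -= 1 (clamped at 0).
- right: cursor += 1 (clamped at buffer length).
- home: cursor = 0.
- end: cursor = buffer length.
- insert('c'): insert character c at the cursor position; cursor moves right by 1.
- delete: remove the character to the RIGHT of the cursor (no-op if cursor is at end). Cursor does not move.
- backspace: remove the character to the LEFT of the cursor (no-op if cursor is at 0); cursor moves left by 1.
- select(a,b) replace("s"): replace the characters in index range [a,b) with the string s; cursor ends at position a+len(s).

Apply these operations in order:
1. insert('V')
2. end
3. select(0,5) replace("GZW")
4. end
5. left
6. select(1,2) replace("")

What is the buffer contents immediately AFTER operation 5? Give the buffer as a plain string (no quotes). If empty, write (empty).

Answer: GZW

Derivation:
After op 1 (insert('V')): buf='VQVZJ' cursor=1
After op 2 (end): buf='VQVZJ' cursor=5
After op 3 (select(0,5) replace("GZW")): buf='GZW' cursor=3
After op 4 (end): buf='GZW' cursor=3
After op 5 (left): buf='GZW' cursor=2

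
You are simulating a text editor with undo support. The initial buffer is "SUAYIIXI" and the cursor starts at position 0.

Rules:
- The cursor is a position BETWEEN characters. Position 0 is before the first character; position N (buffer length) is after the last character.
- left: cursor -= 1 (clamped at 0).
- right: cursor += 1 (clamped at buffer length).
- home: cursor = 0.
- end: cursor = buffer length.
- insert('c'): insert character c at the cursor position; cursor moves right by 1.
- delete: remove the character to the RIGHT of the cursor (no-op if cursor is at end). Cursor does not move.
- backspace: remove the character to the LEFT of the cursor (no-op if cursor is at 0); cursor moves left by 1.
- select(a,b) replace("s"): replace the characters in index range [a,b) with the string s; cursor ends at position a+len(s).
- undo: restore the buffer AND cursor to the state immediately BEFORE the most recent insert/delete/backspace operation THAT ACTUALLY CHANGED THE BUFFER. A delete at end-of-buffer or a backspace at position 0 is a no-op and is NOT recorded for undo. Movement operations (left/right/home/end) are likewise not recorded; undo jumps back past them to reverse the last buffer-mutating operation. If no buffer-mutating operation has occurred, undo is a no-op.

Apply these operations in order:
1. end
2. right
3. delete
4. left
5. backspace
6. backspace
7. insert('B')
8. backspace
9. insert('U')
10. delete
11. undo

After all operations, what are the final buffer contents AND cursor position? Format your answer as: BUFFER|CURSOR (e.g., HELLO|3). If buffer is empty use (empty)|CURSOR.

Answer: SUAYIUI|6

Derivation:
After op 1 (end): buf='SUAYIIXI' cursor=8
After op 2 (right): buf='SUAYIIXI' cursor=8
After op 3 (delete): buf='SUAYIIXI' cursor=8
After op 4 (left): buf='SUAYIIXI' cursor=7
After op 5 (backspace): buf='SUAYIII' cursor=6
After op 6 (backspace): buf='SUAYII' cursor=5
After op 7 (insert('B')): buf='SUAYIBI' cursor=6
After op 8 (backspace): buf='SUAYII' cursor=5
After op 9 (insert('U')): buf='SUAYIUI' cursor=6
After op 10 (delete): buf='SUAYIU' cursor=6
After op 11 (undo): buf='SUAYIUI' cursor=6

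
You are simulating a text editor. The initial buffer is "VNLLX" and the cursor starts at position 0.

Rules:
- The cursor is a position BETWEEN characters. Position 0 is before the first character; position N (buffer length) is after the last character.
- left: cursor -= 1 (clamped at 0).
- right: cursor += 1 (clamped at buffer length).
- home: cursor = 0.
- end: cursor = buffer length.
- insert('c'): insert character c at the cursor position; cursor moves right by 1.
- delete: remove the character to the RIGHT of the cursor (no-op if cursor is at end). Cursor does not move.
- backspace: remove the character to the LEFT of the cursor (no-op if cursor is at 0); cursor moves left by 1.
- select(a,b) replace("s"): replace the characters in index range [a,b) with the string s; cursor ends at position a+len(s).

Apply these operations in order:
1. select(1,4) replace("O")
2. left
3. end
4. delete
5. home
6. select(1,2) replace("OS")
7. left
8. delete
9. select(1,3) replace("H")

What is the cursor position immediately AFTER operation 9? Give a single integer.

Answer: 2

Derivation:
After op 1 (select(1,4) replace("O")): buf='VOX' cursor=2
After op 2 (left): buf='VOX' cursor=1
After op 3 (end): buf='VOX' cursor=3
After op 4 (delete): buf='VOX' cursor=3
After op 5 (home): buf='VOX' cursor=0
After op 6 (select(1,2) replace("OS")): buf='VOSX' cursor=3
After op 7 (left): buf='VOSX' cursor=2
After op 8 (delete): buf='VOX' cursor=2
After op 9 (select(1,3) replace("H")): buf='VH' cursor=2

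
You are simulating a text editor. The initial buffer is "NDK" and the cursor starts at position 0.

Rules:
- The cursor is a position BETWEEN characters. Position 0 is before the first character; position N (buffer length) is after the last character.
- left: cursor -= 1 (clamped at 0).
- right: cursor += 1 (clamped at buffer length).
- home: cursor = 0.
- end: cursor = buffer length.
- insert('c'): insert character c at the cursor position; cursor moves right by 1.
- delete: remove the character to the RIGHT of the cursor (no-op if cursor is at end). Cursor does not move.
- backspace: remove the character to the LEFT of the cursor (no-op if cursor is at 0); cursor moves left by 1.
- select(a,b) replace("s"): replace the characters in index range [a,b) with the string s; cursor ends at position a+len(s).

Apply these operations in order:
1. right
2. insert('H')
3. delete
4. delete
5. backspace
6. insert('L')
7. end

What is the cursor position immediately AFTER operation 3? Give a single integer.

After op 1 (right): buf='NDK' cursor=1
After op 2 (insert('H')): buf='NHDK' cursor=2
After op 3 (delete): buf='NHK' cursor=2

Answer: 2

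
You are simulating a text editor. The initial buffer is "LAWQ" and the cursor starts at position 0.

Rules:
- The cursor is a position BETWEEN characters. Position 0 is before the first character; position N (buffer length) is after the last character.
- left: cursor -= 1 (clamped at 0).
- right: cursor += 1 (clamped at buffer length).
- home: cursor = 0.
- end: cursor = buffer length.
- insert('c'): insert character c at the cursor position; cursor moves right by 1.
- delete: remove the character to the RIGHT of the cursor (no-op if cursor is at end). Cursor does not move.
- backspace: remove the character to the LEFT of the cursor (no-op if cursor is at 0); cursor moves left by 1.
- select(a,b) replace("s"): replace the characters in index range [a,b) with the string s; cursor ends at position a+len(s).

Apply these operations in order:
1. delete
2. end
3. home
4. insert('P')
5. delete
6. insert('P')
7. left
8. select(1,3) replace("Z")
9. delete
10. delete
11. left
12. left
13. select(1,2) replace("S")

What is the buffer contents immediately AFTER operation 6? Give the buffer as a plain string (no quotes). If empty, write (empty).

After op 1 (delete): buf='AWQ' cursor=0
After op 2 (end): buf='AWQ' cursor=3
After op 3 (home): buf='AWQ' cursor=0
After op 4 (insert('P')): buf='PAWQ' cursor=1
After op 5 (delete): buf='PWQ' cursor=1
After op 6 (insert('P')): buf='PPWQ' cursor=2

Answer: PPWQ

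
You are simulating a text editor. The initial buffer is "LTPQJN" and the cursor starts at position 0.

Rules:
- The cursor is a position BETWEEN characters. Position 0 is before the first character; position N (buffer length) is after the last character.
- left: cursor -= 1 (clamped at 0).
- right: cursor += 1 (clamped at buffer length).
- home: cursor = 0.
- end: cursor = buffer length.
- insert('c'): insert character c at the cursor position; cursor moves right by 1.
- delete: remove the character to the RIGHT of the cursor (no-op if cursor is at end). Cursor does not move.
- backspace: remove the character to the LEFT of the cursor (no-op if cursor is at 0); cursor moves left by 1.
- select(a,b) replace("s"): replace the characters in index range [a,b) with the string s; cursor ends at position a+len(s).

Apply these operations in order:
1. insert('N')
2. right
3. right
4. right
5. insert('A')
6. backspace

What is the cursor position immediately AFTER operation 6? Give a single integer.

After op 1 (insert('N')): buf='NLTPQJN' cursor=1
After op 2 (right): buf='NLTPQJN' cursor=2
After op 3 (right): buf='NLTPQJN' cursor=3
After op 4 (right): buf='NLTPQJN' cursor=4
After op 5 (insert('A')): buf='NLTPAQJN' cursor=5
After op 6 (backspace): buf='NLTPQJN' cursor=4

Answer: 4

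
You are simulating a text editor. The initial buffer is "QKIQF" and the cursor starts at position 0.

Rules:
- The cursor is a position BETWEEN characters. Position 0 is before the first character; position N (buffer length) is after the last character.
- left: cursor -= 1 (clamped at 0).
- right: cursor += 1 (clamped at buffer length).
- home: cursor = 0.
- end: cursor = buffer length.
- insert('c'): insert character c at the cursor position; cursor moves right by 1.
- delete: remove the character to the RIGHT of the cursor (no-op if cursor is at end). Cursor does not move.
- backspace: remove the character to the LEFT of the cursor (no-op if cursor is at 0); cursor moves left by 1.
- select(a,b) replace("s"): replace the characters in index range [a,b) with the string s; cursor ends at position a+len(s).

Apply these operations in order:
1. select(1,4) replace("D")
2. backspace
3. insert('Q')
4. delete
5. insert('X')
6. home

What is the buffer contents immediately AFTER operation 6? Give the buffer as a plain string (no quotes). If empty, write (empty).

After op 1 (select(1,4) replace("D")): buf='QDF' cursor=2
After op 2 (backspace): buf='QF' cursor=1
After op 3 (insert('Q')): buf='QQF' cursor=2
After op 4 (delete): buf='QQ' cursor=2
After op 5 (insert('X')): buf='QQX' cursor=3
After op 6 (home): buf='QQX' cursor=0

Answer: QQX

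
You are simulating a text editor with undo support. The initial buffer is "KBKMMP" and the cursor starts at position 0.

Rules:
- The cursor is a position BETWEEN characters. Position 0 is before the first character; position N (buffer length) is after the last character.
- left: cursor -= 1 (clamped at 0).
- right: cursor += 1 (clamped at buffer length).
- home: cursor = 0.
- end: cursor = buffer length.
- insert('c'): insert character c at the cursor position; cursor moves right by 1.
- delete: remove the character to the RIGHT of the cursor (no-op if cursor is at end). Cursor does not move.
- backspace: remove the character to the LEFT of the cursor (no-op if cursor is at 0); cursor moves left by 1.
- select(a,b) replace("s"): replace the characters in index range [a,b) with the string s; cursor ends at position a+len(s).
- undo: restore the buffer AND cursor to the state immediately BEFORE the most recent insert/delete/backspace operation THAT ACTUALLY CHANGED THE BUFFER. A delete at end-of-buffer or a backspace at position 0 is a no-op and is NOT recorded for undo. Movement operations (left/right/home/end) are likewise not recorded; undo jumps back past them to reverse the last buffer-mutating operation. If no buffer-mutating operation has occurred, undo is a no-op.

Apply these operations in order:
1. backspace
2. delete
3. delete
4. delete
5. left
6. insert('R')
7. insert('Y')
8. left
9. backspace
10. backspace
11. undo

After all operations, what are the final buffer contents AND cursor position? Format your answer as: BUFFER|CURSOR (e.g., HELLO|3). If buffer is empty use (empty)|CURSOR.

Answer: RYMMP|1

Derivation:
After op 1 (backspace): buf='KBKMMP' cursor=0
After op 2 (delete): buf='BKMMP' cursor=0
After op 3 (delete): buf='KMMP' cursor=0
After op 4 (delete): buf='MMP' cursor=0
After op 5 (left): buf='MMP' cursor=0
After op 6 (insert('R')): buf='RMMP' cursor=1
After op 7 (insert('Y')): buf='RYMMP' cursor=2
After op 8 (left): buf='RYMMP' cursor=1
After op 9 (backspace): buf='YMMP' cursor=0
After op 10 (backspace): buf='YMMP' cursor=0
After op 11 (undo): buf='RYMMP' cursor=1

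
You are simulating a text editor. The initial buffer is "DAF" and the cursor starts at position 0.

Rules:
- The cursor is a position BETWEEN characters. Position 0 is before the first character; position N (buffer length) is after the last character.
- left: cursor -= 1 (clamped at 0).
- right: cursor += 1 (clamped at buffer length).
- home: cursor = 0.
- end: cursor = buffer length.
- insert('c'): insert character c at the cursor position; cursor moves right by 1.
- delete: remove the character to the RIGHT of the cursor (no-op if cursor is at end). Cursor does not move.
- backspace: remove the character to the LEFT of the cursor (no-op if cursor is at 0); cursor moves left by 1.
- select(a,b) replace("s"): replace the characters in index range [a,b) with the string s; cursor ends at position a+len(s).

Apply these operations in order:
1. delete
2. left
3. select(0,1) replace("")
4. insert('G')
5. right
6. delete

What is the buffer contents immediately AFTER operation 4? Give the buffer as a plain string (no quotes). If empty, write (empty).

After op 1 (delete): buf='AF' cursor=0
After op 2 (left): buf='AF' cursor=0
After op 3 (select(0,1) replace("")): buf='F' cursor=0
After op 4 (insert('G')): buf='GF' cursor=1

Answer: GF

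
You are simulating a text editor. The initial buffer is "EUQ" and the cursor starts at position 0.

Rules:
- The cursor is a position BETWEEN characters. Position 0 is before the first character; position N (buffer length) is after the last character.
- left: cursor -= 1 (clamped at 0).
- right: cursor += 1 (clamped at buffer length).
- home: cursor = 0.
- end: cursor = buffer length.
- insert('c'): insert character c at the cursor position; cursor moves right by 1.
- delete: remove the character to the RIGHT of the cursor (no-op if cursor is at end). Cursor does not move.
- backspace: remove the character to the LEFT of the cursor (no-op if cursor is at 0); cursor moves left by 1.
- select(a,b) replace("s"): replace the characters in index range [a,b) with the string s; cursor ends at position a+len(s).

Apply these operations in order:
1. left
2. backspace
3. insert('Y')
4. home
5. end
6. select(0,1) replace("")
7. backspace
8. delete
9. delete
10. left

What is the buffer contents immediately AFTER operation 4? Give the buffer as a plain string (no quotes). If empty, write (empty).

Answer: YEUQ

Derivation:
After op 1 (left): buf='EUQ' cursor=0
After op 2 (backspace): buf='EUQ' cursor=0
After op 3 (insert('Y')): buf='YEUQ' cursor=1
After op 4 (home): buf='YEUQ' cursor=0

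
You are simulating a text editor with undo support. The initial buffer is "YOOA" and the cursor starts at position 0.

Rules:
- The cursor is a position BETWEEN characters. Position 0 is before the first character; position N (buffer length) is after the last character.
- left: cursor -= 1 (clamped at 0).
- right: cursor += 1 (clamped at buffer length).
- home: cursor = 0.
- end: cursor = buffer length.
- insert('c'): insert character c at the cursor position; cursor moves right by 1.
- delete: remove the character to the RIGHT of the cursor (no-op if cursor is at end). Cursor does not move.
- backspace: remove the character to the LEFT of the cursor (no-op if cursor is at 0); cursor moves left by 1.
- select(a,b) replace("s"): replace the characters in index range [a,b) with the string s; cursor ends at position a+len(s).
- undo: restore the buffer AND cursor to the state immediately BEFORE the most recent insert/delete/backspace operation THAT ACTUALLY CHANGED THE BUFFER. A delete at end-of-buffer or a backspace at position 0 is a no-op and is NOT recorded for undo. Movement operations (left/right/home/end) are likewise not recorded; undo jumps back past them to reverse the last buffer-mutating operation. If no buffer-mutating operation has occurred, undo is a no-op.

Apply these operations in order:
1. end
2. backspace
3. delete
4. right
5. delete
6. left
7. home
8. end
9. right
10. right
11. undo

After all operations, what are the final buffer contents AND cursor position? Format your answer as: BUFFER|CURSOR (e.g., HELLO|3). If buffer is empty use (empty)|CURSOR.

Answer: YOOA|4

Derivation:
After op 1 (end): buf='YOOA' cursor=4
After op 2 (backspace): buf='YOO' cursor=3
After op 3 (delete): buf='YOO' cursor=3
After op 4 (right): buf='YOO' cursor=3
After op 5 (delete): buf='YOO' cursor=3
After op 6 (left): buf='YOO' cursor=2
After op 7 (home): buf='YOO' cursor=0
After op 8 (end): buf='YOO' cursor=3
After op 9 (right): buf='YOO' cursor=3
After op 10 (right): buf='YOO' cursor=3
After op 11 (undo): buf='YOOA' cursor=4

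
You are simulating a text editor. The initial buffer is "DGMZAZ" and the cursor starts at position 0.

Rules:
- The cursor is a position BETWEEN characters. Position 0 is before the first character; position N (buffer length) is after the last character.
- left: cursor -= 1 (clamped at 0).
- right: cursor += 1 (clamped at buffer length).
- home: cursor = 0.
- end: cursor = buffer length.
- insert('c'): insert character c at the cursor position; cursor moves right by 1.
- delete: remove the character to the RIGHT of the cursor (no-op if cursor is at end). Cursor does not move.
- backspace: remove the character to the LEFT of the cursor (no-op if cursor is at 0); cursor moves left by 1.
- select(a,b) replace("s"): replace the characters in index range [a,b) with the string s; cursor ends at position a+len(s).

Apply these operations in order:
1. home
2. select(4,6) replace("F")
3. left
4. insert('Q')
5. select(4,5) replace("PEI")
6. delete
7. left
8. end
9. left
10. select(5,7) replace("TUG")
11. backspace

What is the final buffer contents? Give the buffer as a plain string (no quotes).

Answer: DGMZPTU

Derivation:
After op 1 (home): buf='DGMZAZ' cursor=0
After op 2 (select(4,6) replace("F")): buf='DGMZF' cursor=5
After op 3 (left): buf='DGMZF' cursor=4
After op 4 (insert('Q')): buf='DGMZQF' cursor=5
After op 5 (select(4,5) replace("PEI")): buf='DGMZPEIF' cursor=7
After op 6 (delete): buf='DGMZPEI' cursor=7
After op 7 (left): buf='DGMZPEI' cursor=6
After op 8 (end): buf='DGMZPEI' cursor=7
After op 9 (left): buf='DGMZPEI' cursor=6
After op 10 (select(5,7) replace("TUG")): buf='DGMZPTUG' cursor=8
After op 11 (backspace): buf='DGMZPTU' cursor=7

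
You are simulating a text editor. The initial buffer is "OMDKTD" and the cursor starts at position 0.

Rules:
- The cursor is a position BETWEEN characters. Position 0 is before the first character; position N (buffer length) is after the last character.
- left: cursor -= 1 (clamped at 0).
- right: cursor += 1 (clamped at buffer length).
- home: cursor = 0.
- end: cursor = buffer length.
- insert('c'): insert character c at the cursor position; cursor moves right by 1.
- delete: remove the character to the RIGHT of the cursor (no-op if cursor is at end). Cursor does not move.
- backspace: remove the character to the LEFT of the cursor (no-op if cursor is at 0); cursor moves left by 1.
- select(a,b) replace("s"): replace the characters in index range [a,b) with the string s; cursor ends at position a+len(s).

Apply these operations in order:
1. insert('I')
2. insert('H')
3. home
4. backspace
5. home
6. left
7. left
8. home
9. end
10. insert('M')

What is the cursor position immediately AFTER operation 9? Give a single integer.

Answer: 8

Derivation:
After op 1 (insert('I')): buf='IOMDKTD' cursor=1
After op 2 (insert('H')): buf='IHOMDKTD' cursor=2
After op 3 (home): buf='IHOMDKTD' cursor=0
After op 4 (backspace): buf='IHOMDKTD' cursor=0
After op 5 (home): buf='IHOMDKTD' cursor=0
After op 6 (left): buf='IHOMDKTD' cursor=0
After op 7 (left): buf='IHOMDKTD' cursor=0
After op 8 (home): buf='IHOMDKTD' cursor=0
After op 9 (end): buf='IHOMDKTD' cursor=8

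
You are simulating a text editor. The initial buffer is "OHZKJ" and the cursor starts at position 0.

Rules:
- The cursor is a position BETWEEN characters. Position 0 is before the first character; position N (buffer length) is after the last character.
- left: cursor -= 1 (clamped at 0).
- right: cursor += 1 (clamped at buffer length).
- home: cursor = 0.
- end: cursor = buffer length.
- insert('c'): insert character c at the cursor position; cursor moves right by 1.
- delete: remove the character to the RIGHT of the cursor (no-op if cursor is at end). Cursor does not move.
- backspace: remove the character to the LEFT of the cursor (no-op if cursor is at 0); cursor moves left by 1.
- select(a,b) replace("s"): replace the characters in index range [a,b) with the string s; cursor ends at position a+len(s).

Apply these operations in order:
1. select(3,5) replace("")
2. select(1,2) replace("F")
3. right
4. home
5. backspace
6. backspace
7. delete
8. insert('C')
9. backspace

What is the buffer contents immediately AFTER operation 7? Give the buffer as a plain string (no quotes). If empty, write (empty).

After op 1 (select(3,5) replace("")): buf='OHZ' cursor=3
After op 2 (select(1,2) replace("F")): buf='OFZ' cursor=2
After op 3 (right): buf='OFZ' cursor=3
After op 4 (home): buf='OFZ' cursor=0
After op 5 (backspace): buf='OFZ' cursor=0
After op 6 (backspace): buf='OFZ' cursor=0
After op 7 (delete): buf='FZ' cursor=0

Answer: FZ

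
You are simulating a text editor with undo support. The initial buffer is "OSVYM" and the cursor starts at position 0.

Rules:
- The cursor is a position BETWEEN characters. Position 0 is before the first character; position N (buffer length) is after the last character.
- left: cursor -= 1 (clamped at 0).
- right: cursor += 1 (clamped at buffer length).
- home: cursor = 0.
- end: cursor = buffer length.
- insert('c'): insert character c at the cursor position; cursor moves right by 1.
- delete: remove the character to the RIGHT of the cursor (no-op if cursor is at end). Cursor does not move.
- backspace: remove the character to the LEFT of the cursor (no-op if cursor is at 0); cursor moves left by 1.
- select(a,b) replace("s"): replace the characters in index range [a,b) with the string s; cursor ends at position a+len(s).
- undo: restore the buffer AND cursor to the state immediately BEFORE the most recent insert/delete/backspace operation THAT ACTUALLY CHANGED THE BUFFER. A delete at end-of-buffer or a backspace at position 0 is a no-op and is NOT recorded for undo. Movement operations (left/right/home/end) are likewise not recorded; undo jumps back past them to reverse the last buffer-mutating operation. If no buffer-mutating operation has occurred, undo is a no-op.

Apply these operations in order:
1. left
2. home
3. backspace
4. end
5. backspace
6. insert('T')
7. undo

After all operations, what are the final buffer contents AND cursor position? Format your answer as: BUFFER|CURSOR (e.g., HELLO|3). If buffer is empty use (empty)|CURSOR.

Answer: OSVY|4

Derivation:
After op 1 (left): buf='OSVYM' cursor=0
After op 2 (home): buf='OSVYM' cursor=0
After op 3 (backspace): buf='OSVYM' cursor=0
After op 4 (end): buf='OSVYM' cursor=5
After op 5 (backspace): buf='OSVY' cursor=4
After op 6 (insert('T')): buf='OSVYT' cursor=5
After op 7 (undo): buf='OSVY' cursor=4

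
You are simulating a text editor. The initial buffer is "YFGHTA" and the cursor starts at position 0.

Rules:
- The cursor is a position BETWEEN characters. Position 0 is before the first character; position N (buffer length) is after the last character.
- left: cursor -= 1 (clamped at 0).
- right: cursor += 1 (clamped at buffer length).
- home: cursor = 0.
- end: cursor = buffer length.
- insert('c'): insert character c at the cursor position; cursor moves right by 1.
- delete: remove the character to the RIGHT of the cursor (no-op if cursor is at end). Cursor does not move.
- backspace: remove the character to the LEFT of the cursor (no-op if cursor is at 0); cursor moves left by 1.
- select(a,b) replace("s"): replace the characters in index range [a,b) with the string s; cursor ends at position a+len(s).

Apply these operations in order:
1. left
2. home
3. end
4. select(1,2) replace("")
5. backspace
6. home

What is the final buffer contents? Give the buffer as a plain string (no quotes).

After op 1 (left): buf='YFGHTA' cursor=0
After op 2 (home): buf='YFGHTA' cursor=0
After op 3 (end): buf='YFGHTA' cursor=6
After op 4 (select(1,2) replace("")): buf='YGHTA' cursor=1
After op 5 (backspace): buf='GHTA' cursor=0
After op 6 (home): buf='GHTA' cursor=0

Answer: GHTA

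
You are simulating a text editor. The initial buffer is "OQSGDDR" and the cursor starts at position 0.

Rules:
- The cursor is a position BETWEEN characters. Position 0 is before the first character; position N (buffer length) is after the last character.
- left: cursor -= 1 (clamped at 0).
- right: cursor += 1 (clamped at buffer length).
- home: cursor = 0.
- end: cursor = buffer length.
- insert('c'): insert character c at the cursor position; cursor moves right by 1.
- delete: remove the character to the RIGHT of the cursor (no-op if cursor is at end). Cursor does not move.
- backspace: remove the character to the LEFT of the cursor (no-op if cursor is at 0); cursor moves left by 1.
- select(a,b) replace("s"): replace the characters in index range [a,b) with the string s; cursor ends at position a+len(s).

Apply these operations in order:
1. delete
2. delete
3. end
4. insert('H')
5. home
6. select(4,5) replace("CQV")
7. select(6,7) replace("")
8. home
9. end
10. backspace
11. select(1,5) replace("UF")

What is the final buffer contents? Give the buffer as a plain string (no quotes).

After op 1 (delete): buf='QSGDDR' cursor=0
After op 2 (delete): buf='SGDDR' cursor=0
After op 3 (end): buf='SGDDR' cursor=5
After op 4 (insert('H')): buf='SGDDRH' cursor=6
After op 5 (home): buf='SGDDRH' cursor=0
After op 6 (select(4,5) replace("CQV")): buf='SGDDCQVH' cursor=7
After op 7 (select(6,7) replace("")): buf='SGDDCQH' cursor=6
After op 8 (home): buf='SGDDCQH' cursor=0
After op 9 (end): buf='SGDDCQH' cursor=7
After op 10 (backspace): buf='SGDDCQ' cursor=6
After op 11 (select(1,5) replace("UF")): buf='SUFQ' cursor=3

Answer: SUFQ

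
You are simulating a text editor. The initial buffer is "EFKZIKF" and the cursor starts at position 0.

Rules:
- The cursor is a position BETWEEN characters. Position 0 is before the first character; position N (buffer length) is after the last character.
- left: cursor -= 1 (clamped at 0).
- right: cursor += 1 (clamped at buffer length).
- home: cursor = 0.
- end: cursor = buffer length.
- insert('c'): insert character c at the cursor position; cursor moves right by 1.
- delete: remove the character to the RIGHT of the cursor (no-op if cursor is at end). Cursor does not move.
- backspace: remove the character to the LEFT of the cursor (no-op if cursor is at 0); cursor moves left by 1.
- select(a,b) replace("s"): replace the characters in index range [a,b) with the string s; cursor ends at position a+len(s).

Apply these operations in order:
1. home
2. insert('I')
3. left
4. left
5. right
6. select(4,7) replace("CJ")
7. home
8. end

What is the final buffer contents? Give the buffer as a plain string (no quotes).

Answer: IEFKCJF

Derivation:
After op 1 (home): buf='EFKZIKF' cursor=0
After op 2 (insert('I')): buf='IEFKZIKF' cursor=1
After op 3 (left): buf='IEFKZIKF' cursor=0
After op 4 (left): buf='IEFKZIKF' cursor=0
After op 5 (right): buf='IEFKZIKF' cursor=1
After op 6 (select(4,7) replace("CJ")): buf='IEFKCJF' cursor=6
After op 7 (home): buf='IEFKCJF' cursor=0
After op 8 (end): buf='IEFKCJF' cursor=7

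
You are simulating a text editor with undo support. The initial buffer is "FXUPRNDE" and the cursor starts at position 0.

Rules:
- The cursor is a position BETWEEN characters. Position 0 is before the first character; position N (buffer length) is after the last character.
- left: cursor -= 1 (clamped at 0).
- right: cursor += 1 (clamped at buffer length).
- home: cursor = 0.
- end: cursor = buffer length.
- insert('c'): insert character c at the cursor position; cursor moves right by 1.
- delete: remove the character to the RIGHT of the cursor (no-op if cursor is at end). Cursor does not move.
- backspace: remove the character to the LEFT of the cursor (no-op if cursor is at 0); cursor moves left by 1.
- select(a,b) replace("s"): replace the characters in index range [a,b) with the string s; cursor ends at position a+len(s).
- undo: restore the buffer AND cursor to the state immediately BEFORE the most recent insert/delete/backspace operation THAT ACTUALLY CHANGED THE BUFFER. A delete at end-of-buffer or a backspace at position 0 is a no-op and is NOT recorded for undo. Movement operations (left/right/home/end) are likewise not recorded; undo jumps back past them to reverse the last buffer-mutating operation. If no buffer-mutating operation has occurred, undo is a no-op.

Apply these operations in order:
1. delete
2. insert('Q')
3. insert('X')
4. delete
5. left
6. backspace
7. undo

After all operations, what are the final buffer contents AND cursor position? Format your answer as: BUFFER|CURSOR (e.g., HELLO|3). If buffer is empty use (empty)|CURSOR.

Answer: QXUPRNDE|1

Derivation:
After op 1 (delete): buf='XUPRNDE' cursor=0
After op 2 (insert('Q')): buf='QXUPRNDE' cursor=1
After op 3 (insert('X')): buf='QXXUPRNDE' cursor=2
After op 4 (delete): buf='QXUPRNDE' cursor=2
After op 5 (left): buf='QXUPRNDE' cursor=1
After op 6 (backspace): buf='XUPRNDE' cursor=0
After op 7 (undo): buf='QXUPRNDE' cursor=1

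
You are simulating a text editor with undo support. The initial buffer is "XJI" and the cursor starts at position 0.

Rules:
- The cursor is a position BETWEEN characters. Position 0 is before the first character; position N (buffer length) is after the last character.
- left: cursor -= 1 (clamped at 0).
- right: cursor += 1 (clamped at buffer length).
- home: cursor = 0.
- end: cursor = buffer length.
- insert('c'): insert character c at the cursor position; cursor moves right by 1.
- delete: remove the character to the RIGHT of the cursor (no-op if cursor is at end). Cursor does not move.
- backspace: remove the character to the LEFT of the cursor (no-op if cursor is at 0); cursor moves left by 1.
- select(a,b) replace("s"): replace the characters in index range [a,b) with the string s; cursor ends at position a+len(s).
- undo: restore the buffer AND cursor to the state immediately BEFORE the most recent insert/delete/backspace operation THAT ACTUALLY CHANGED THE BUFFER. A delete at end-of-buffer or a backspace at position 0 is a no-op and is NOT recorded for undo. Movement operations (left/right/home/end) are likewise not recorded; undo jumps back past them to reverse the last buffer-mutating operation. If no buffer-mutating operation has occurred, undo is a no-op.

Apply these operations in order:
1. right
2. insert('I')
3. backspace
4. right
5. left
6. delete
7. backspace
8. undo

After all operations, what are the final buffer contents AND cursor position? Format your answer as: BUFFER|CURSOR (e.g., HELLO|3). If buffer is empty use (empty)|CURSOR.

Answer: XI|1

Derivation:
After op 1 (right): buf='XJI' cursor=1
After op 2 (insert('I')): buf='XIJI' cursor=2
After op 3 (backspace): buf='XJI' cursor=1
After op 4 (right): buf='XJI' cursor=2
After op 5 (left): buf='XJI' cursor=1
After op 6 (delete): buf='XI' cursor=1
After op 7 (backspace): buf='I' cursor=0
After op 8 (undo): buf='XI' cursor=1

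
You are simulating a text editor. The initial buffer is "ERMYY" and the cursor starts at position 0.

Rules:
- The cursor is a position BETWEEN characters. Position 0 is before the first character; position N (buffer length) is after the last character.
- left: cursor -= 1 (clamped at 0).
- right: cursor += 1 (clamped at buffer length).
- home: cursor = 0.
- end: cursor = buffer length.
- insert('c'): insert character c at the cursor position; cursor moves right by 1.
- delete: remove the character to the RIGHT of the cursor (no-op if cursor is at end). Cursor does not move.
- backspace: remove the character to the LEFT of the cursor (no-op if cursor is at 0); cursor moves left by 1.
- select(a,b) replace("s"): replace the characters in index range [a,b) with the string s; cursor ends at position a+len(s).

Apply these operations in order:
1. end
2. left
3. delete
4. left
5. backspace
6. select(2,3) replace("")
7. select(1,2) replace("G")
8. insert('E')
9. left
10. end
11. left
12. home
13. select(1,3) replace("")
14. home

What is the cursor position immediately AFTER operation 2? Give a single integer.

Answer: 4

Derivation:
After op 1 (end): buf='ERMYY' cursor=5
After op 2 (left): buf='ERMYY' cursor=4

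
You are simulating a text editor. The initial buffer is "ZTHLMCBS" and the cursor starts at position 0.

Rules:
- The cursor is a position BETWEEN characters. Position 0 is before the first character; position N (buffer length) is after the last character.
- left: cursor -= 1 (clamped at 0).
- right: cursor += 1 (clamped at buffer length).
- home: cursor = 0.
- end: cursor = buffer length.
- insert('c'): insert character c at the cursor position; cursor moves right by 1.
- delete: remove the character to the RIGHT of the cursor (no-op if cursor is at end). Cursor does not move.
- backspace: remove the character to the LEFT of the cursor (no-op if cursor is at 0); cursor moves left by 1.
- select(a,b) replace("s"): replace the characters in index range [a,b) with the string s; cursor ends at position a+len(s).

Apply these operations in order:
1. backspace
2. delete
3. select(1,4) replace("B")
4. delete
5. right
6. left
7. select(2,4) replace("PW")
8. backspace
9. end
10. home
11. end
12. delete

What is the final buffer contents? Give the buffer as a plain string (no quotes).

Answer: TBP

Derivation:
After op 1 (backspace): buf='ZTHLMCBS' cursor=0
After op 2 (delete): buf='THLMCBS' cursor=0
After op 3 (select(1,4) replace("B")): buf='TBCBS' cursor=2
After op 4 (delete): buf='TBBS' cursor=2
After op 5 (right): buf='TBBS' cursor=3
After op 6 (left): buf='TBBS' cursor=2
After op 7 (select(2,4) replace("PW")): buf='TBPW' cursor=4
After op 8 (backspace): buf='TBP' cursor=3
After op 9 (end): buf='TBP' cursor=3
After op 10 (home): buf='TBP' cursor=0
After op 11 (end): buf='TBP' cursor=3
After op 12 (delete): buf='TBP' cursor=3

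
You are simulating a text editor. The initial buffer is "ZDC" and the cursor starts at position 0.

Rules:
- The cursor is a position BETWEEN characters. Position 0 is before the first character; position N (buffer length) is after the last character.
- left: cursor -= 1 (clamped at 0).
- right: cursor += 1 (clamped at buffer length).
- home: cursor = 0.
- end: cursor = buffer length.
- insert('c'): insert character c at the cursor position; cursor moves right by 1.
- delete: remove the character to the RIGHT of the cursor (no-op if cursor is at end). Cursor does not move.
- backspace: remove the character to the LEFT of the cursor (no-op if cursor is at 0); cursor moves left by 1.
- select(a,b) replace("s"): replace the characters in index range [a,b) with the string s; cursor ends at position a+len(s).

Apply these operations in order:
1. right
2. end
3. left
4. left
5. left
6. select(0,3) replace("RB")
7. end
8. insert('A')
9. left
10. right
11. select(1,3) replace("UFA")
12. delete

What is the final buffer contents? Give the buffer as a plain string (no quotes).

After op 1 (right): buf='ZDC' cursor=1
After op 2 (end): buf='ZDC' cursor=3
After op 3 (left): buf='ZDC' cursor=2
After op 4 (left): buf='ZDC' cursor=1
After op 5 (left): buf='ZDC' cursor=0
After op 6 (select(0,3) replace("RB")): buf='RB' cursor=2
After op 7 (end): buf='RB' cursor=2
After op 8 (insert('A')): buf='RBA' cursor=3
After op 9 (left): buf='RBA' cursor=2
After op 10 (right): buf='RBA' cursor=3
After op 11 (select(1,3) replace("UFA")): buf='RUFA' cursor=4
After op 12 (delete): buf='RUFA' cursor=4

Answer: RUFA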